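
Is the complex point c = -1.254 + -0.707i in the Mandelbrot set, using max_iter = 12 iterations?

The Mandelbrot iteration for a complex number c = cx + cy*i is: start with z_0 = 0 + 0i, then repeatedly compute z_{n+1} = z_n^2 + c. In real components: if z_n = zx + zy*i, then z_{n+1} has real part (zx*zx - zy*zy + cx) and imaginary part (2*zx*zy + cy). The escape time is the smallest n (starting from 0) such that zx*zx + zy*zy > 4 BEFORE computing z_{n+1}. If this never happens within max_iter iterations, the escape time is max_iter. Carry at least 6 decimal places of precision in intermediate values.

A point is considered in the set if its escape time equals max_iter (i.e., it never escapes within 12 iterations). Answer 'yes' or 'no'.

z_0 = 0 + 0i, c = -1.2540 + -0.7070i
Iter 1: z = -1.2540 + -0.7070i, |z|^2 = 2.0724
Iter 2: z = -0.1813 + 1.0662i, |z|^2 = 1.1696
Iter 3: z = -2.3578 + -1.0937i, |z|^2 = 6.7553
Escaped at iteration 3

Answer: no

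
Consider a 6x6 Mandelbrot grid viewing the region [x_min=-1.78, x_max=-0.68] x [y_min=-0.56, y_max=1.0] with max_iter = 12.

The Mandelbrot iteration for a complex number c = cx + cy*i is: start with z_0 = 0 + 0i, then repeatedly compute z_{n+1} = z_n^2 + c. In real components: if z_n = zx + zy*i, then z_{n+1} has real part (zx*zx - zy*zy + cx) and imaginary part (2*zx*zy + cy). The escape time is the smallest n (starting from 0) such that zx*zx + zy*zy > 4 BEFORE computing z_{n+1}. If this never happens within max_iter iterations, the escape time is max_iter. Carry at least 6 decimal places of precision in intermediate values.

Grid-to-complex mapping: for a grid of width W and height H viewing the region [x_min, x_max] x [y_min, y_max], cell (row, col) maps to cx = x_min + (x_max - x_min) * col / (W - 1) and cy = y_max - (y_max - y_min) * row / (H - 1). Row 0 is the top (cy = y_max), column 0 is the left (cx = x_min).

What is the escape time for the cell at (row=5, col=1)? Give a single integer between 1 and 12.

Answer: 3

Derivation:
z_0 = 0 + 0i, c = -1.5600 + -0.5600i
Iter 1: z = -1.5600 + -0.5600i, |z|^2 = 2.7472
Iter 2: z = 0.5600 + 1.1872i, |z|^2 = 1.7230
Iter 3: z = -2.6558 + 0.7697i, |z|^2 = 7.6459
Escaped at iteration 3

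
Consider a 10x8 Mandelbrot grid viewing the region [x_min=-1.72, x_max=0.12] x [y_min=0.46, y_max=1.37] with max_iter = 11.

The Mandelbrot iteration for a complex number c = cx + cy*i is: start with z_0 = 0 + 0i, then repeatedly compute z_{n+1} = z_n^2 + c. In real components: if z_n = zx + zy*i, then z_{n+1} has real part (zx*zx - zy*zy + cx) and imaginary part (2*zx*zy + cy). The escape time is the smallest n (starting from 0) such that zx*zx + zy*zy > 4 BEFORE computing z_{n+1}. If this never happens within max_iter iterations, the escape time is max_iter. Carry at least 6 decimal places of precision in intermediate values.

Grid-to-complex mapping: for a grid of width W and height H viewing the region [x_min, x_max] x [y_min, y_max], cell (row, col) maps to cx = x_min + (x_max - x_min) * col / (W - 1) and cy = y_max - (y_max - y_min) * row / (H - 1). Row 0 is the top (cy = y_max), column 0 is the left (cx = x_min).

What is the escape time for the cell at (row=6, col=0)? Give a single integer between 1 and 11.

Answer: 3

Derivation:
z_0 = 0 + 0i, c = -1.7200 + 0.5900i
Iter 1: z = -1.7200 + 0.5900i, |z|^2 = 3.3065
Iter 2: z = 0.8903 + -1.4396i, |z|^2 = 2.8651
Iter 3: z = -2.9998 + -1.9734i, |z|^2 = 12.8930
Escaped at iteration 3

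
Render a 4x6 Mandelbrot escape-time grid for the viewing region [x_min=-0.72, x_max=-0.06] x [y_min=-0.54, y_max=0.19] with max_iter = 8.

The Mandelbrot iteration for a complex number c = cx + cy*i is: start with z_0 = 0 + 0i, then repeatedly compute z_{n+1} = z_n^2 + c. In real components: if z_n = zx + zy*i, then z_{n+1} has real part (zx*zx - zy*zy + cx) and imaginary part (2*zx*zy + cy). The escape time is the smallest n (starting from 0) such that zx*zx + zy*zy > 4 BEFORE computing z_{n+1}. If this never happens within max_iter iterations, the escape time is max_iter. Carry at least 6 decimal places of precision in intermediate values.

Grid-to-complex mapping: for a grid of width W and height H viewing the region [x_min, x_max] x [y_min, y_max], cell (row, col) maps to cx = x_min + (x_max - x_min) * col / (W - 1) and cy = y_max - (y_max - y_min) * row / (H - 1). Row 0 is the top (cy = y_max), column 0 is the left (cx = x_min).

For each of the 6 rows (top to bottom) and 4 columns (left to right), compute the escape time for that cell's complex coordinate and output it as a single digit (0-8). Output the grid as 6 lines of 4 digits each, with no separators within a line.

Answer: 8888
8888
8888
8888
8888
6888

Derivation:
(row=0, col=0): c = -0.7200 + 0.1900i → escape time 8
(row=0, col=1): c = -0.5000 + 0.1900i → escape time 8
(row=0, col=2): c = -0.2800 + 0.1900i → escape time 8
(row=0, col=3): c = -0.0600 + 0.1900i → escape time 8
(row=1, col=0): c = -0.7200 + 0.0440i → escape time 8
(row=1, col=1): c = -0.5000 + 0.0440i → escape time 8
(row=1, col=2): c = -0.2800 + 0.0440i → escape time 8
(row=1, col=3): c = -0.0600 + 0.0440i → escape time 8
(row=2, col=0): c = -0.7200 + -0.1020i → escape time 8
(row=2, col=1): c = -0.5000 + -0.1020i → escape time 8
(row=2, col=2): c = -0.2800 + -0.1020i → escape time 8
(row=2, col=3): c = -0.0600 + -0.1020i → escape time 8
(row=3, col=0): c = -0.7200 + -0.2480i → escape time 8
(row=3, col=1): c = -0.5000 + -0.2480i → escape time 8
(row=3, col=2): c = -0.2800 + -0.2480i → escape time 8
(row=3, col=3): c = -0.0600 + -0.2480i → escape time 8
(row=4, col=0): c = -0.7200 + -0.3940i → escape time 8
(row=4, col=1): c = -0.5000 + -0.3940i → escape time 8
(row=4, col=2): c = -0.2800 + -0.3940i → escape time 8
(row=4, col=3): c = -0.0600 + -0.3940i → escape time 8
(row=5, col=0): c = -0.7200 + -0.5400i → escape time 6
(row=5, col=1): c = -0.5000 + -0.5400i → escape time 8
(row=5, col=2): c = -0.2800 + -0.5400i → escape time 8
(row=5, col=3): c = -0.0600 + -0.5400i → escape time 8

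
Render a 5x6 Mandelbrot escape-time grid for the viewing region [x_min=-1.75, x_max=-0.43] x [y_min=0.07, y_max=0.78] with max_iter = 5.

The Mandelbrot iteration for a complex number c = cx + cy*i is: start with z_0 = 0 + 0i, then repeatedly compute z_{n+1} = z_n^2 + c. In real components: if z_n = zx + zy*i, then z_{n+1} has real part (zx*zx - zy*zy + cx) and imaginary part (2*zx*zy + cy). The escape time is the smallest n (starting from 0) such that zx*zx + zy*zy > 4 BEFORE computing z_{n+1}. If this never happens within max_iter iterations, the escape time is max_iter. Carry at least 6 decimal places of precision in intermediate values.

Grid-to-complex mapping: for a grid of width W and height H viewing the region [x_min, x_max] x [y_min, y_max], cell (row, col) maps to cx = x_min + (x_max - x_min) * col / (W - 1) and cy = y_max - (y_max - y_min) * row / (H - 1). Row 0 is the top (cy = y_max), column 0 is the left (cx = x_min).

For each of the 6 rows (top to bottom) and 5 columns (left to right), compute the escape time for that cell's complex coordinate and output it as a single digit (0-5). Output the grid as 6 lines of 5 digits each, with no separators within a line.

Answer: 23345
33455
33555
35555
45555
55555

Derivation:
(row=0, col=0): c = -1.7500 + 0.7800i → escape time 2
(row=0, col=1): c = -1.4200 + 0.7800i → escape time 3
(row=0, col=2): c = -1.0900 + 0.7800i → escape time 3
(row=0, col=3): c = -0.7600 + 0.7800i → escape time 4
(row=0, col=4): c = -0.4300 + 0.7800i → escape time 5
(row=1, col=0): c = -1.7500 + 0.6380i → escape time 3
(row=1, col=1): c = -1.4200 + 0.6380i → escape time 3
(row=1, col=2): c = -1.0900 + 0.6380i → escape time 4
(row=1, col=3): c = -0.7600 + 0.6380i → escape time 5
(row=1, col=4): c = -0.4300 + 0.6380i → escape time 5
(row=2, col=0): c = -1.7500 + 0.4960i → escape time 3
(row=2, col=1): c = -1.4200 + 0.4960i → escape time 3
(row=2, col=2): c = -1.0900 + 0.4960i → escape time 5
(row=2, col=3): c = -0.7600 + 0.4960i → escape time 5
(row=2, col=4): c = -0.4300 + 0.4960i → escape time 5
(row=3, col=0): c = -1.7500 + 0.3540i → escape time 3
(row=3, col=1): c = -1.4200 + 0.3540i → escape time 5
(row=3, col=2): c = -1.0900 + 0.3540i → escape time 5
(row=3, col=3): c = -0.7600 + 0.3540i → escape time 5
(row=3, col=4): c = -0.4300 + 0.3540i → escape time 5
(row=4, col=0): c = -1.7500 + 0.2120i → escape time 4
(row=4, col=1): c = -1.4200 + 0.2120i → escape time 5
(row=4, col=2): c = -1.0900 + 0.2120i → escape time 5
(row=4, col=3): c = -0.7600 + 0.2120i → escape time 5
(row=4, col=4): c = -0.4300 + 0.2120i → escape time 5
(row=5, col=0): c = -1.7500 + 0.0700i → escape time 5
(row=5, col=1): c = -1.4200 + 0.0700i → escape time 5
(row=5, col=2): c = -1.0900 + 0.0700i → escape time 5
(row=5, col=3): c = -0.7600 + 0.0700i → escape time 5
(row=5, col=4): c = -0.4300 + 0.0700i → escape time 5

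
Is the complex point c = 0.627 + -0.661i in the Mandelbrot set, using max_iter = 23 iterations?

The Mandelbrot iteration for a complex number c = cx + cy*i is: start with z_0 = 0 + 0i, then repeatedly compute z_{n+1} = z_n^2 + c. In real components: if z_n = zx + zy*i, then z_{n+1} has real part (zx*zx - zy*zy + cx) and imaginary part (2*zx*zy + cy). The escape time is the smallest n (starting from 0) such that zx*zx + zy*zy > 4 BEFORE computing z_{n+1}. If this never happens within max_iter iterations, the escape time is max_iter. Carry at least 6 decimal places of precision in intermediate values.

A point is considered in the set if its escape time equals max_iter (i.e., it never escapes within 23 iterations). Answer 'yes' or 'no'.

Answer: no

Derivation:
z_0 = 0 + 0i, c = 0.6270 + -0.6610i
Iter 1: z = 0.6270 + -0.6610i, |z|^2 = 0.8301
Iter 2: z = 0.5832 + -1.4899i, |z|^2 = 2.5599
Iter 3: z = -1.2527 + -2.3988i, |z|^2 = 7.3236
Escaped at iteration 3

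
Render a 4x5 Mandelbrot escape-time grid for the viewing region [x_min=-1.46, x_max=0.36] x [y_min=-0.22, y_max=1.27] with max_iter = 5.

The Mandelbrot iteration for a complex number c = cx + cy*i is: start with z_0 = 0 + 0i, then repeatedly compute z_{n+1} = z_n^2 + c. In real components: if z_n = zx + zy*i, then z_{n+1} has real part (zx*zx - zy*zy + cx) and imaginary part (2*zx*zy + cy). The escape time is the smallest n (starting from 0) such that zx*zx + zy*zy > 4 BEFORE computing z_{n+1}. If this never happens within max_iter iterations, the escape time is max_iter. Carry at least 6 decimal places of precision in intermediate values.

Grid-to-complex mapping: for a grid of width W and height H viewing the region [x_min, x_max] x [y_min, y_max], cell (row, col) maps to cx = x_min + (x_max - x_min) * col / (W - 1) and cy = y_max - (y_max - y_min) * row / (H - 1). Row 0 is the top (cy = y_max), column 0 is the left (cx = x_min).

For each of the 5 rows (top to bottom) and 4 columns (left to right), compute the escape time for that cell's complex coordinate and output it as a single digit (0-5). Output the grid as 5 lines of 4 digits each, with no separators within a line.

(row=0, col=0): c = -1.4600 + 1.2700i → escape time 2
(row=0, col=1): c = -0.8533 + 1.2700i → escape time 3
(row=0, col=2): c = -0.2467 + 1.2700i → escape time 3
(row=0, col=3): c = 0.3600 + 1.2700i → escape time 2
(row=1, col=0): c = -1.4600 + 0.8975i → escape time 3
(row=1, col=1): c = -0.8533 + 0.8975i → escape time 3
(row=1, col=2): c = -0.2467 + 0.8975i → escape time 5
(row=1, col=3): c = 0.3600 + 0.8975i → escape time 4
(row=2, col=0): c = -1.4600 + 0.5250i → escape time 3
(row=2, col=1): c = -0.8533 + 0.5250i → escape time 5
(row=2, col=2): c = -0.2467 + 0.5250i → escape time 5
(row=2, col=3): c = 0.3600 + 0.5250i → escape time 5
(row=3, col=0): c = -1.4600 + 0.1525i → escape time 5
(row=3, col=1): c = -0.8533 + 0.1525i → escape time 5
(row=3, col=2): c = -0.2467 + 0.1525i → escape time 5
(row=3, col=3): c = 0.3600 + 0.1525i → escape time 5
(row=4, col=0): c = -1.4600 + -0.2200i → escape time 5
(row=4, col=1): c = -0.8533 + -0.2200i → escape time 5
(row=4, col=2): c = -0.2467 + -0.2200i → escape time 5
(row=4, col=3): c = 0.3600 + -0.2200i → escape time 5

Answer: 2332
3354
3555
5555
5555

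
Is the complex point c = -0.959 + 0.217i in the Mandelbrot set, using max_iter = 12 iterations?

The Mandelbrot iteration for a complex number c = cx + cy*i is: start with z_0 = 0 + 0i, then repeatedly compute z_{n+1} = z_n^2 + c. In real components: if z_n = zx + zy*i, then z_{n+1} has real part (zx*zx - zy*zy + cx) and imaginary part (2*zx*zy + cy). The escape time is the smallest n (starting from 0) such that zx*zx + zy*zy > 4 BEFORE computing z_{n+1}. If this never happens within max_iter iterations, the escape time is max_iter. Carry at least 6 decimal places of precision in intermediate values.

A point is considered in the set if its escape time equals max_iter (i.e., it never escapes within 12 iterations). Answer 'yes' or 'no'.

Answer: yes

Derivation:
z_0 = 0 + 0i, c = -0.9590 + 0.2170i
Iter 1: z = -0.9590 + 0.2170i, |z|^2 = 0.9668
Iter 2: z = -0.0864 + -0.1992i, |z|^2 = 0.0471
Iter 3: z = -0.9912 + 0.2514i, |z|^2 = 1.0457
Iter 4: z = -0.0397 + -0.2814i, |z|^2 = 0.0808
Iter 5: z = -1.0366 + 0.2393i, |z|^2 = 1.1319
Iter 6: z = 0.0583 + -0.2792i, |z|^2 = 0.0814
Iter 7: z = -1.0336 + 0.1844i, |z|^2 = 1.1023
Iter 8: z = 0.0753 + -0.1643i, |z|^2 = 0.0326
Iter 9: z = -0.9803 + 0.1923i, |z|^2 = 0.9980
Iter 10: z = -0.0350 + -0.1600i, |z|^2 = 0.0268
Iter 11: z = -0.9834 + 0.2282i, |z|^2 = 1.0191
Did not escape in 12 iterations → in set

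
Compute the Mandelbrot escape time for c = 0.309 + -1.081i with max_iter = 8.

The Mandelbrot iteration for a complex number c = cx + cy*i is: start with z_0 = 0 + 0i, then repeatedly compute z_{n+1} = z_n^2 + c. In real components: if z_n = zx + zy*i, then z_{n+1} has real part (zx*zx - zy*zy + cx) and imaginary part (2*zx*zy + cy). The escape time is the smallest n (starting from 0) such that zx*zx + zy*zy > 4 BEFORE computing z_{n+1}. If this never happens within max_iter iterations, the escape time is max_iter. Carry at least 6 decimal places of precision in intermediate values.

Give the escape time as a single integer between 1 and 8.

z_0 = 0 + 0i, c = 0.3090 + -1.0810i
Iter 1: z = 0.3090 + -1.0810i, |z|^2 = 1.2640
Iter 2: z = -0.7641 + -1.7491i, |z|^2 = 3.6430
Iter 3: z = -2.1664 + 1.5918i, |z|^2 = 7.2272
Escaped at iteration 3

Answer: 3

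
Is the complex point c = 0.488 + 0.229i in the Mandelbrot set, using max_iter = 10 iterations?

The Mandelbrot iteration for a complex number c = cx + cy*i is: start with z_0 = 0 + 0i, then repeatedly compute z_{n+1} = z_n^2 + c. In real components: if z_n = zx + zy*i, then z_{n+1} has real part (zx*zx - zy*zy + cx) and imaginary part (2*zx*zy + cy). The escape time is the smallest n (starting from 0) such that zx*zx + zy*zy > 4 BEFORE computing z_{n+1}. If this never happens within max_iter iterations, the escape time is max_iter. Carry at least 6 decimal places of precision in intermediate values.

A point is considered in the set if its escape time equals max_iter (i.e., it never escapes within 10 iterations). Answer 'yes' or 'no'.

Answer: no

Derivation:
z_0 = 0 + 0i, c = 0.4880 + 0.2290i
Iter 1: z = 0.4880 + 0.2290i, |z|^2 = 0.2906
Iter 2: z = 0.6737 + 0.4525i, |z|^2 = 0.6586
Iter 3: z = 0.7371 + 0.8387i, |z|^2 = 1.2468
Iter 4: z = 0.3279 + 1.4654i, |z|^2 = 2.2551
Iter 5: z = -1.5520 + 1.1901i, |z|^2 = 3.8250
Iter 6: z = 1.4805 + -3.4650i, |z|^2 = 14.1981
Escaped at iteration 6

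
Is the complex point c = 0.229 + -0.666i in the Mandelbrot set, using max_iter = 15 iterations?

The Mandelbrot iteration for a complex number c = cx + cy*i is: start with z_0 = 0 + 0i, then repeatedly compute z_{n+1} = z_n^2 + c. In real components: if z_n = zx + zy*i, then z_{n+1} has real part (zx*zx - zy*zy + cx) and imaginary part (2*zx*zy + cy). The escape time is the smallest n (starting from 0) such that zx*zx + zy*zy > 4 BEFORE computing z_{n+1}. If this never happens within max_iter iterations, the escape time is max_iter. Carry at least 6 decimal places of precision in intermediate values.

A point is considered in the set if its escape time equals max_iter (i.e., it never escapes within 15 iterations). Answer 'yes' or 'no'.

Answer: no

Derivation:
z_0 = 0 + 0i, c = 0.2290 + -0.6660i
Iter 1: z = 0.2290 + -0.6660i, |z|^2 = 0.4960
Iter 2: z = -0.1621 + -0.9710i, |z|^2 = 0.9692
Iter 3: z = -0.6876 + -0.3512i, |z|^2 = 0.5961
Iter 4: z = 0.5785 + -0.1831i, |z|^2 = 0.3682
Iter 5: z = 0.5301 + -0.8778i, |z|^2 = 1.0516
Iter 6: z = -0.2605 + -1.5967i, |z|^2 = 2.6174
Iter 7: z = -2.2527 + 0.1659i, |z|^2 = 5.1022
Escaped at iteration 7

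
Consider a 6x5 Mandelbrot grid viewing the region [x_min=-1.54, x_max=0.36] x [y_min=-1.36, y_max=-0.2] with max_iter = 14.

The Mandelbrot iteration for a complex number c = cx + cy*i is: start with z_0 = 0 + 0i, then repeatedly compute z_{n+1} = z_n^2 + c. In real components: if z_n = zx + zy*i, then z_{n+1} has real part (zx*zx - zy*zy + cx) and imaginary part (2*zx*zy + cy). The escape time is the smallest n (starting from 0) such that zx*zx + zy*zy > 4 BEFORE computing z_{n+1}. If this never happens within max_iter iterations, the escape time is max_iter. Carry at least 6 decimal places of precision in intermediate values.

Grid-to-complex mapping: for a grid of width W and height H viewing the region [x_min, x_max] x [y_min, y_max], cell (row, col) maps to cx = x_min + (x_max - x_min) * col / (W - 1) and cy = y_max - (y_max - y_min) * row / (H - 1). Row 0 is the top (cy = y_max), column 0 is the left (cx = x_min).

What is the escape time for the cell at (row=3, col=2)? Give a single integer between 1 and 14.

z_0 = 0 + 0i, c = -0.7800 + -1.0700i
Iter 1: z = -0.7800 + -1.0700i, |z|^2 = 1.7533
Iter 2: z = -1.3165 + 0.5992i, |z|^2 = 2.0922
Iter 3: z = 0.5941 + -2.6477i, |z|^2 = 7.3633
Escaped at iteration 3

Answer: 3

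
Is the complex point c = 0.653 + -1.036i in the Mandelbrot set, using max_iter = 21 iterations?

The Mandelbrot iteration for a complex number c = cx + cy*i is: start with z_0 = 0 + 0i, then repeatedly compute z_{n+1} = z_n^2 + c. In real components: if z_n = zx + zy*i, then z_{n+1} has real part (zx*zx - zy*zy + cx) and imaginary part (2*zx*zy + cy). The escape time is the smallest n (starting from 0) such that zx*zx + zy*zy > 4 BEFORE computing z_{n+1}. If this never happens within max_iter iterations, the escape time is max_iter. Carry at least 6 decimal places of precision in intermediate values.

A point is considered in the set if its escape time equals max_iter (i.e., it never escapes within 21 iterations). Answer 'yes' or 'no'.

z_0 = 0 + 0i, c = 0.6530 + -1.0360i
Iter 1: z = 0.6530 + -1.0360i, |z|^2 = 1.4997
Iter 2: z = 0.0061 + -2.3890i, |z|^2 = 5.7074
Escaped at iteration 2

Answer: no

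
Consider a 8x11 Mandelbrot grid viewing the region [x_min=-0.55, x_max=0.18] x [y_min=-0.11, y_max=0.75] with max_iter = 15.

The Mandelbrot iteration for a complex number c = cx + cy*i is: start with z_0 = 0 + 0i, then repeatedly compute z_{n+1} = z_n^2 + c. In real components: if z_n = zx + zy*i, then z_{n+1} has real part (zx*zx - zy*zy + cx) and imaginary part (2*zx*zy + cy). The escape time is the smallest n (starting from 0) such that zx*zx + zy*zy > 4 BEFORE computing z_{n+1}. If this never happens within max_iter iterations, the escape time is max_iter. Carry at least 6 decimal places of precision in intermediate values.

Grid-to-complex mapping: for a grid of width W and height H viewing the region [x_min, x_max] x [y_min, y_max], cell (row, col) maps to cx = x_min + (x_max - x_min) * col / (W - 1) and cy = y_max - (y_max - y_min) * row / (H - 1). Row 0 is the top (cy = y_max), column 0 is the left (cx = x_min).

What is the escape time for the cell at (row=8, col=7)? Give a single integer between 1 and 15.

Answer: 15

Derivation:
z_0 = 0 + 0i, c = 0.1800 + 0.0620i
Iter 1: z = 0.1800 + 0.0620i, |z|^2 = 0.0362
Iter 2: z = 0.2086 + 0.0843i, |z|^2 = 0.0506
Iter 3: z = 0.2164 + 0.0972i, |z|^2 = 0.0563
Iter 4: z = 0.2174 + 0.1041i, |z|^2 = 0.0581
Iter 5: z = 0.2164 + 0.1072i, |z|^2 = 0.0583
Iter 6: z = 0.2153 + 0.1084i, |z|^2 = 0.0581
Iter 7: z = 0.2146 + 0.1087i, |z|^2 = 0.0579
Iter 8: z = 0.2142 + 0.1087i, |z|^2 = 0.0577
Iter 9: z = 0.2141 + 0.1086i, |z|^2 = 0.0576
Iter 10: z = 0.2141 + 0.1085i, |z|^2 = 0.0576
Iter 11: z = 0.2140 + 0.1084i, |z|^2 = 0.0576
Iter 12: z = 0.2141 + 0.1084i, |z|^2 = 0.0576
Iter 13: z = 0.2141 + 0.1084i, |z|^2 = 0.0576
Iter 14: z = 0.2141 + 0.1084i, |z|^2 = 0.0576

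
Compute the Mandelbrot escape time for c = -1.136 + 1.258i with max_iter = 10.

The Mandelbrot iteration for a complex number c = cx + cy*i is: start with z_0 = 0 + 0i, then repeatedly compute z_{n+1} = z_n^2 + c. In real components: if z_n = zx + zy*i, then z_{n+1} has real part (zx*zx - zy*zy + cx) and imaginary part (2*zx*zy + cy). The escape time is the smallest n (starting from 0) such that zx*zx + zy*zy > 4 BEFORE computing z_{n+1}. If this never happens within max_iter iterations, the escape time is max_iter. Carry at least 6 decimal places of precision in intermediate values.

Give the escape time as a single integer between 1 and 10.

Answer: 2

Derivation:
z_0 = 0 + 0i, c = -1.1360 + 1.2580i
Iter 1: z = -1.1360 + 1.2580i, |z|^2 = 2.8731
Iter 2: z = -1.4281 + -1.6002i, |z|^2 = 4.5999
Escaped at iteration 2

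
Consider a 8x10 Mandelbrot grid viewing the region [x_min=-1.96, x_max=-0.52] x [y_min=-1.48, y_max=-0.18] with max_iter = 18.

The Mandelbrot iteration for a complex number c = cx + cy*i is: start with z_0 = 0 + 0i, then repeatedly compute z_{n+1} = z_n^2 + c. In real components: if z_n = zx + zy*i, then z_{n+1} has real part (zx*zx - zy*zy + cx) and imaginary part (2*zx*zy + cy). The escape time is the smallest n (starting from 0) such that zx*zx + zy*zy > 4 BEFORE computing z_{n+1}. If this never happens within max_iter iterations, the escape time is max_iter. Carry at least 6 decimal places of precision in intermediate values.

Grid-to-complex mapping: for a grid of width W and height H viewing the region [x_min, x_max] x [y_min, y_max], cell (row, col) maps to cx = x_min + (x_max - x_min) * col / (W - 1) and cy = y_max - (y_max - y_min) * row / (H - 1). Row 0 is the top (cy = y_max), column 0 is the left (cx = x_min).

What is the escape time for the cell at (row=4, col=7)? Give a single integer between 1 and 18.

Answer: 6

Derivation:
z_0 = 0 + 0i, c = -0.5200 + -0.7578i
Iter 1: z = -0.5200 + -0.7578i, |z|^2 = 0.8446
Iter 2: z = -0.8238 + 0.0303i, |z|^2 = 0.6796
Iter 3: z = 0.1578 + -0.8077i, |z|^2 = 0.6773
Iter 4: z = -1.1475 + -1.0126i, |z|^2 = 2.3423
Iter 5: z = -0.2287 + 1.5663i, |z|^2 = 2.5056
Iter 6: z = -2.9210 + -1.4741i, |z|^2 = 10.7051
Escaped at iteration 6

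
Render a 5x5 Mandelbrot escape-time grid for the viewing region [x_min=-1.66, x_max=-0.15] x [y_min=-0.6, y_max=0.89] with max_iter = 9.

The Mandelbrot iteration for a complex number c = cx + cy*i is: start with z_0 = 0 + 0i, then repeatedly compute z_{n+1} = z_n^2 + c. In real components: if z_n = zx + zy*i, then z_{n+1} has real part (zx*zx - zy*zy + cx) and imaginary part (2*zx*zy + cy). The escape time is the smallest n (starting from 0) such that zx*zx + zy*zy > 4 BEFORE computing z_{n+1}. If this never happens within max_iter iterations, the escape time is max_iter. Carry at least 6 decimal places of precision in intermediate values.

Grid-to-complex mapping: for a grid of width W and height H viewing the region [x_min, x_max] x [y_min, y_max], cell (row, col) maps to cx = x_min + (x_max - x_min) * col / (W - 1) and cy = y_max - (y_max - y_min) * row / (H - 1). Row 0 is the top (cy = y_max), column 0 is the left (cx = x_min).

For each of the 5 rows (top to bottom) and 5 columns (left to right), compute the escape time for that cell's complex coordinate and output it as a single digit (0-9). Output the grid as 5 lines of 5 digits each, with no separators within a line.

(row=0, col=0): c = -1.6600 + 0.8900i → escape time 2
(row=0, col=1): c = -1.2825 + 0.8900i → escape time 3
(row=0, col=2): c = -0.9050 + 0.8900i → escape time 3
(row=0, col=3): c = -0.5275 + 0.8900i → escape time 4
(row=0, col=4): c = -0.1500 + 0.8900i → escape time 9
(row=1, col=0): c = -1.6600 + 0.5175i → escape time 3
(row=1, col=1): c = -1.2825 + 0.5175i → escape time 4
(row=1, col=2): c = -0.9050 + 0.5175i → escape time 5
(row=1, col=3): c = -0.5275 + 0.5175i → escape time 9
(row=1, col=4): c = -0.1500 + 0.5175i → escape time 9
(row=2, col=0): c = -1.6600 + 0.1450i → escape time 5
(row=2, col=1): c = -1.2825 + 0.1450i → escape time 9
(row=2, col=2): c = -0.9050 + 0.1450i → escape time 9
(row=2, col=3): c = -0.5275 + 0.1450i → escape time 9
(row=2, col=4): c = -0.1500 + 0.1450i → escape time 9
(row=3, col=0): c = -1.6600 + -0.2275i → escape time 4
(row=3, col=1): c = -1.2825 + -0.2275i → escape time 8
(row=3, col=2): c = -0.9050 + -0.2275i → escape time 9
(row=3, col=3): c = -0.5275 + -0.2275i → escape time 9
(row=3, col=4): c = -0.1500 + -0.2275i → escape time 9
(row=4, col=0): c = -1.6600 + -0.6000i → escape time 3
(row=4, col=1): c = -1.2825 + -0.6000i → escape time 3
(row=4, col=2): c = -0.9050 + -0.6000i → escape time 5
(row=4, col=3): c = -0.5275 + -0.6000i → escape time 9
(row=4, col=4): c = -0.1500 + -0.6000i → escape time 9

Answer: 23349
34599
59999
48999
33599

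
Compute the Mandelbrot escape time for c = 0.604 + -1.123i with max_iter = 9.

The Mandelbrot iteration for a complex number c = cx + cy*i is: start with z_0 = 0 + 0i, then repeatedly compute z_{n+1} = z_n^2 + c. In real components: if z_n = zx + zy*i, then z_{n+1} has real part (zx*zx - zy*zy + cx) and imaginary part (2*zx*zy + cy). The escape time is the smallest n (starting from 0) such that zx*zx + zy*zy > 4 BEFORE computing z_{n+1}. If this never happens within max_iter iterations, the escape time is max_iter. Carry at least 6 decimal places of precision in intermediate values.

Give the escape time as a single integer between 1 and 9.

Answer: 2

Derivation:
z_0 = 0 + 0i, c = 0.6040 + -1.1230i
Iter 1: z = 0.6040 + -1.1230i, |z|^2 = 1.6259
Iter 2: z = -0.2923 + -2.4796i, |z|^2 = 6.2338
Escaped at iteration 2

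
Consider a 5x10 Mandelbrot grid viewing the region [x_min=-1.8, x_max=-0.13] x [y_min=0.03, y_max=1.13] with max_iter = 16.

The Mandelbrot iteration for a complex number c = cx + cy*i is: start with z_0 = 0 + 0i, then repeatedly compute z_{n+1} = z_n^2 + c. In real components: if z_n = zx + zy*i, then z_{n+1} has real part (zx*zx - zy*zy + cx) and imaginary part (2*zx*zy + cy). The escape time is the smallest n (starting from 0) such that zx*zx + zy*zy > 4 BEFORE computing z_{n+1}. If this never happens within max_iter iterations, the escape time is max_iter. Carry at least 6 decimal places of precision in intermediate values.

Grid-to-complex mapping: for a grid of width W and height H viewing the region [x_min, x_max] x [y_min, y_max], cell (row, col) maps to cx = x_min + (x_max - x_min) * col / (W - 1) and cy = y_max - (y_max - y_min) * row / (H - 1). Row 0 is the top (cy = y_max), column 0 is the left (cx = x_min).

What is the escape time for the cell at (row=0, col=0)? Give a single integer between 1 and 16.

Answer: 1

Derivation:
z_0 = 0 + 0i, c = -1.8000 + 1.1300i
Iter 1: z = -1.8000 + 1.1300i, |z|^2 = 4.5169
Escaped at iteration 1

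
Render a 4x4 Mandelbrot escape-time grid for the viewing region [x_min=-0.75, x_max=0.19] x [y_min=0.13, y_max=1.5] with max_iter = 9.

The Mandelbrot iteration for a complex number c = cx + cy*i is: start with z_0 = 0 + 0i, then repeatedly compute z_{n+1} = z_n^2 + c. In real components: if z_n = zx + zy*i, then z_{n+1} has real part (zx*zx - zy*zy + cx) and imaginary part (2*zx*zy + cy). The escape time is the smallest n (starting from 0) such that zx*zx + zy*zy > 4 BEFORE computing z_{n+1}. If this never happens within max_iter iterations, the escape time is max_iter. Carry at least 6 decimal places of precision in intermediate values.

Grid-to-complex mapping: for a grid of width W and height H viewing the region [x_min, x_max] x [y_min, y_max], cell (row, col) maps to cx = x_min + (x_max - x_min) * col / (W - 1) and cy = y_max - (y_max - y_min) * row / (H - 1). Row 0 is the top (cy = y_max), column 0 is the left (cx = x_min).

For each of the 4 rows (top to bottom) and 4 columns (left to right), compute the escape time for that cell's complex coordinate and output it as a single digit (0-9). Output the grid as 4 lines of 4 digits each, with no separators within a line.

(row=0, col=0): c = -0.7500 + 1.5000i → escape time 2
(row=0, col=1): c = -0.4367 + 1.5000i → escape time 2
(row=0, col=2): c = -0.1233 + 1.5000i → escape time 2
(row=0, col=3): c = 0.1900 + 1.5000i → escape time 2
(row=1, col=0): c = -0.7500 + 1.0433i → escape time 3
(row=1, col=1): c = -0.4367 + 1.0433i → escape time 4
(row=1, col=2): c = -0.1233 + 1.0433i → escape time 8
(row=1, col=3): c = 0.1900 + 1.0433i → escape time 4
(row=2, col=0): c = -0.7500 + 0.5867i → escape time 6
(row=2, col=1): c = -0.4367 + 0.5867i → escape time 9
(row=2, col=2): c = -0.1233 + 0.5867i → escape time 9
(row=2, col=3): c = 0.1900 + 0.5867i → escape time 9
(row=3, col=0): c = -0.7500 + 0.1300i → escape time 9
(row=3, col=1): c = -0.4367 + 0.1300i → escape time 9
(row=3, col=2): c = -0.1233 + 0.1300i → escape time 9
(row=3, col=3): c = 0.1900 + 0.1300i → escape time 9

Answer: 2222
3484
6999
9999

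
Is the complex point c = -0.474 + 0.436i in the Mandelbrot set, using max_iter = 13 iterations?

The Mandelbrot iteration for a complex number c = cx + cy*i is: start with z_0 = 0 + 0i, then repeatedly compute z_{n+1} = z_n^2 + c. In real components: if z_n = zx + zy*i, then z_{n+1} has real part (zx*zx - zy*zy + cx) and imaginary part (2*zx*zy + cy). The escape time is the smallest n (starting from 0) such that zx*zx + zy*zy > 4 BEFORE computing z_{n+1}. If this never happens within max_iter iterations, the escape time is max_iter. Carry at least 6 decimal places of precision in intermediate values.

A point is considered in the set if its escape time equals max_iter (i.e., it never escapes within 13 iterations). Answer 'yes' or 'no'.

z_0 = 0 + 0i, c = -0.4740 + 0.4360i
Iter 1: z = -0.4740 + 0.4360i, |z|^2 = 0.4148
Iter 2: z = -0.4394 + 0.0227i, |z|^2 = 0.1936
Iter 3: z = -0.2814 + 0.4161i, |z|^2 = 0.2523
Iter 4: z = -0.5679 + 0.2018i, |z|^2 = 0.3633
Iter 5: z = -0.1922 + 0.2068i, |z|^2 = 0.0797
Iter 6: z = -0.4798 + 0.3565i, |z|^2 = 0.3573
Iter 7: z = -0.3709 + 0.0939i, |z|^2 = 0.1464
Iter 8: z = -0.3453 + 0.3664i, |z|^2 = 0.2534
Iter 9: z = -0.4890 + 0.1830i, |z|^2 = 0.2726
Iter 10: z = -0.2684 + 0.2570i, |z|^2 = 0.1381
Iter 11: z = -0.4680 + 0.2981i, |z|^2 = 0.3079
Iter 12: z = -0.3438 + 0.1570i, |z|^2 = 0.1428
Did not escape in 13 iterations → in set

Answer: yes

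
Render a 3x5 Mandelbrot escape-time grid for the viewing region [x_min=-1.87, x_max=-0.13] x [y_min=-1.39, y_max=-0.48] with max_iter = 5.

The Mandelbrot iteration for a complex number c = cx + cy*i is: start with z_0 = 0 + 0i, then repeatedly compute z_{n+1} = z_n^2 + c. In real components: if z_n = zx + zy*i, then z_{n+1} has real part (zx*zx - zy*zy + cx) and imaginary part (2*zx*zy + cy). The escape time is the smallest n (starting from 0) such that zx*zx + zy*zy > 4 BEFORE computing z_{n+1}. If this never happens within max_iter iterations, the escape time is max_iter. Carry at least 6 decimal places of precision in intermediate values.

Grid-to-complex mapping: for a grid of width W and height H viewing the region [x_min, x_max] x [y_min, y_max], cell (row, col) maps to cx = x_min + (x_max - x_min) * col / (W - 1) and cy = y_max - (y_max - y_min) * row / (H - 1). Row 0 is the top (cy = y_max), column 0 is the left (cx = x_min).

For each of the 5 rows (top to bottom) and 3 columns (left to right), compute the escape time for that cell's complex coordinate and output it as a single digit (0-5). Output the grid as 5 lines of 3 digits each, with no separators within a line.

Answer: 355
245
135
134
122

Derivation:
(row=0, col=0): c = -1.8700 + -0.4800i → escape time 3
(row=0, col=1): c = -1.0000 + -0.4800i → escape time 5
(row=0, col=2): c = -0.1300 + -0.4800i → escape time 5
(row=1, col=0): c = -1.8700 + -0.7075i → escape time 2
(row=1, col=1): c = -1.0000 + -0.7075i → escape time 4
(row=1, col=2): c = -0.1300 + -0.7075i → escape time 5
(row=2, col=0): c = -1.8700 + -0.9350i → escape time 1
(row=2, col=1): c = -1.0000 + -0.9350i → escape time 3
(row=2, col=2): c = -0.1300 + -0.9350i → escape time 5
(row=3, col=0): c = -1.8700 + -1.1625i → escape time 1
(row=3, col=1): c = -1.0000 + -1.1625i → escape time 3
(row=3, col=2): c = -0.1300 + -1.1625i → escape time 4
(row=4, col=0): c = -1.8700 + -1.3900i → escape time 1
(row=4, col=1): c = -1.0000 + -1.3900i → escape time 2
(row=4, col=2): c = -0.1300 + -1.3900i → escape time 2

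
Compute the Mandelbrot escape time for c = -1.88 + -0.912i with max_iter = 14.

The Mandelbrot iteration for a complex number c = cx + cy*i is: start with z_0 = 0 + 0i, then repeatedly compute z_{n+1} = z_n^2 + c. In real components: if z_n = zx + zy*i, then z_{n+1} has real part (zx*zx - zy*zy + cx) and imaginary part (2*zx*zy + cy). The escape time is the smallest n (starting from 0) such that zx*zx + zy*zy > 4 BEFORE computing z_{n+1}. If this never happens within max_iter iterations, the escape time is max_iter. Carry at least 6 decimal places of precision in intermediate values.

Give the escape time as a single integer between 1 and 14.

z_0 = 0 + 0i, c = -1.8800 + -0.9120i
Iter 1: z = -1.8800 + -0.9120i, |z|^2 = 4.3661
Escaped at iteration 1

Answer: 1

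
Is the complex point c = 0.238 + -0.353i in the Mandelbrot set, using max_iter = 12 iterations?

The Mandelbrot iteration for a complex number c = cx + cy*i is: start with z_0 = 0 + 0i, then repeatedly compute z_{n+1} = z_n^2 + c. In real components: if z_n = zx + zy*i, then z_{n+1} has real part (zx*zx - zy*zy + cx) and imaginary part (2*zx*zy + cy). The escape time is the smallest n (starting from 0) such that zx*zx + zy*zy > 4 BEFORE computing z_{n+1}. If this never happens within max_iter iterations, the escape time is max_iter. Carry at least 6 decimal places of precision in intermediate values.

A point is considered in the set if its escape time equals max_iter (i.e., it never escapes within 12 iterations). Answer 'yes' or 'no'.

z_0 = 0 + 0i, c = 0.2380 + -0.3530i
Iter 1: z = 0.2380 + -0.3530i, |z|^2 = 0.1813
Iter 2: z = 0.1700 + -0.5210i, |z|^2 = 0.3004
Iter 3: z = -0.0046 + -0.5302i, |z|^2 = 0.2811
Iter 4: z = -0.0431 + -0.3482i, |z|^2 = 0.1231
Iter 5: z = 0.1186 + -0.3230i, |z|^2 = 0.1184
Iter 6: z = 0.1477 + -0.4296i, |z|^2 = 0.2064
Iter 7: z = 0.0752 + -0.4800i, |z|^2 = 0.2360
Iter 8: z = 0.0133 + -0.4252i, |z|^2 = 0.1810
Iter 9: z = 0.0574 + -0.3643i, |z|^2 = 0.1360
Iter 10: z = 0.1086 + -0.3948i, |z|^2 = 0.1677
Iter 11: z = 0.0939 + -0.4387i, |z|^2 = 0.2013
Did not escape in 12 iterations → in set

Answer: yes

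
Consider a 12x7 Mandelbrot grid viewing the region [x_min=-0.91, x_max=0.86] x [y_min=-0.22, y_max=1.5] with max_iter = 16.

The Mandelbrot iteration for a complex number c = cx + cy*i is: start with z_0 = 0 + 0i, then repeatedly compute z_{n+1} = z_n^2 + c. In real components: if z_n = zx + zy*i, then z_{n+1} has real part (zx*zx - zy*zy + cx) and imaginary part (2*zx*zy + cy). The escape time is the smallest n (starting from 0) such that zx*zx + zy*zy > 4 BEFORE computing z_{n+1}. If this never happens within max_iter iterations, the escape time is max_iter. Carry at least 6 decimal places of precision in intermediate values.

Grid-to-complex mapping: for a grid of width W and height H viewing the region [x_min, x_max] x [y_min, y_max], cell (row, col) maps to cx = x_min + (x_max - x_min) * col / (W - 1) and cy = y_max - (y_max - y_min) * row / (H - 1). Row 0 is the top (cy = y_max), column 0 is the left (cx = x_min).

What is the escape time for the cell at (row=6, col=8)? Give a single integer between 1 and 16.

z_0 = 0 + 0i, c = 0.3773 + -0.2200i
Iter 1: z = 0.3773 + -0.2200i, |z|^2 = 0.1907
Iter 2: z = 0.4712 + -0.3860i, |z|^2 = 0.3710
Iter 3: z = 0.4503 + -0.5838i, |z|^2 = 0.5436
Iter 4: z = 0.2393 + -0.7458i, |z|^2 = 0.6134
Iter 5: z = -0.1216 + -0.5769i, |z|^2 = 0.3476
Iter 6: z = 0.0593 + -0.0797i, |z|^2 = 0.0099
Iter 7: z = 0.3744 + -0.2294i, |z|^2 = 0.1929
Iter 8: z = 0.4648 + -0.3918i, |z|^2 = 0.3696
Iter 9: z = 0.4398 + -0.5843i, |z|^2 = 0.5348
Iter 10: z = 0.2293 + -0.7339i, |z|^2 = 0.5913
Iter 11: z = -0.1088 + -0.5566i, |z|^2 = 0.3217
Iter 12: z = 0.0793 + -0.0989i, |z|^2 = 0.0161
Iter 13: z = 0.3738 + -0.2357i, |z|^2 = 0.1953
Iter 14: z = 0.4614 + -0.3962i, |z|^2 = 0.3699
Iter 15: z = 0.4332 + -0.5856i, |z|^2 = 0.5307

Answer: 16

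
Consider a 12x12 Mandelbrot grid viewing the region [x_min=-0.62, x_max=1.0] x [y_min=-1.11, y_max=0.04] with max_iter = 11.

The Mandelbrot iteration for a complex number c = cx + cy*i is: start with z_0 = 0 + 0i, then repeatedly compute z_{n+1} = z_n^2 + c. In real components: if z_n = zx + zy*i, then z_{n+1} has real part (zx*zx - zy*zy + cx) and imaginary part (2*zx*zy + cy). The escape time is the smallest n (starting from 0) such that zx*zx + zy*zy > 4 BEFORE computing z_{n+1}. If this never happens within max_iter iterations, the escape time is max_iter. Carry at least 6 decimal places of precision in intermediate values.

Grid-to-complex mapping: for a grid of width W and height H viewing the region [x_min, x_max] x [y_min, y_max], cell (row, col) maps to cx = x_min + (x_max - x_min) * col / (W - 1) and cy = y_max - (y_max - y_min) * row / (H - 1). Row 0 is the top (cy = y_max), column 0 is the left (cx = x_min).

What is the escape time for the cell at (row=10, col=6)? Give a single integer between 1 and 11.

z_0 = 0 + 0i, c = 0.2636 + -1.0055i
Iter 1: z = 0.2636 + -1.0055i, |z|^2 = 1.0804
Iter 2: z = -0.6778 + -1.5356i, |z|^2 = 2.8175
Iter 3: z = -1.6350 + 1.0762i, |z|^2 = 3.8315
Iter 4: z = 1.7787 + -4.5247i, |z|^2 = 23.6369
Escaped at iteration 4

Answer: 4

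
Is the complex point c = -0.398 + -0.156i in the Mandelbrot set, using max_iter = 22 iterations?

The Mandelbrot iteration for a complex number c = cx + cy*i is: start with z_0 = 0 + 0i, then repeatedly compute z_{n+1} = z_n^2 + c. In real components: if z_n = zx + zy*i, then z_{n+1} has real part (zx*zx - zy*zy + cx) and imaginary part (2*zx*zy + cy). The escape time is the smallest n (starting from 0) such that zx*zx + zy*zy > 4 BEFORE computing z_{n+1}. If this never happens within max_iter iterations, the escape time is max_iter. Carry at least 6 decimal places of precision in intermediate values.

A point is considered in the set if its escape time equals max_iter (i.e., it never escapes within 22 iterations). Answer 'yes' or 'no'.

z_0 = 0 + 0i, c = -0.3980 + -0.1560i
Iter 1: z = -0.3980 + -0.1560i, |z|^2 = 0.1827
Iter 2: z = -0.2639 + -0.0318i, |z|^2 = 0.0707
Iter 3: z = -0.3294 + -0.1392i, |z|^2 = 0.1279
Iter 4: z = -0.3089 + -0.0643i, |z|^2 = 0.0996
Iter 5: z = -0.3067 + -0.1163i, |z|^2 = 0.1076
Iter 6: z = -0.3174 + -0.0847i, |z|^2 = 0.1079
Iter 7: z = -0.3044 + -0.1022i, |z|^2 = 0.1031
Iter 8: z = -0.3158 + -0.0938i, |z|^2 = 0.1085
Iter 9: z = -0.3071 + -0.0968i, |z|^2 = 0.1037
Iter 10: z = -0.3131 + -0.0966i, |z|^2 = 0.1073
Iter 11: z = -0.3093 + -0.0955i, |z|^2 = 0.1048
Iter 12: z = -0.3115 + -0.0969i, |z|^2 = 0.1064
Iter 13: z = -0.3104 + -0.0956i, |z|^2 = 0.1055
Iter 14: z = -0.3108 + -0.0966i, |z|^2 = 0.1059
Iter 15: z = -0.3107 + -0.0959i, |z|^2 = 0.1058
Iter 16: z = -0.3106 + -0.0964i, |z|^2 = 0.1058
Iter 17: z = -0.3108 + -0.0961i, |z|^2 = 0.1058
Iter 18: z = -0.3106 + -0.0963i, |z|^2 = 0.1058
Iter 19: z = -0.3108 + -0.0962i, |z|^2 = 0.1058
Iter 20: z = -0.3107 + -0.0962i, |z|^2 = 0.1058
Iter 21: z = -0.3107 + -0.0962i, |z|^2 = 0.1058
Did not escape in 22 iterations → in set

Answer: yes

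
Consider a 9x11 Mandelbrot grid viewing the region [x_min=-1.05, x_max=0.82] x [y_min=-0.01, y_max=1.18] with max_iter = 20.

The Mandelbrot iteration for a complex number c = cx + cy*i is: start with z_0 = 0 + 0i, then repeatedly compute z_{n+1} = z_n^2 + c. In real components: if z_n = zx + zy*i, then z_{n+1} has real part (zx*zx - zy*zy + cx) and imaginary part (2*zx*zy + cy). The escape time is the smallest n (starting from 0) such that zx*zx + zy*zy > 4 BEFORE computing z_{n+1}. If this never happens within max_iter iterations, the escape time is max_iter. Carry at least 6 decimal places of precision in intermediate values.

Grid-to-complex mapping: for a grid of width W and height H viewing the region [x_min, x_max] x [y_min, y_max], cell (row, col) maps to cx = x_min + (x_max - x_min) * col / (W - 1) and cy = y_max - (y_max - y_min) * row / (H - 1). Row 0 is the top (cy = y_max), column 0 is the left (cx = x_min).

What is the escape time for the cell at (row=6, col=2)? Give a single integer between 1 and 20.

z_0 = 0 + 0i, c = -0.5825 + 0.4660i
Iter 1: z = -0.5825 + 0.4660i, |z|^2 = 0.5565
Iter 2: z = -0.4603 + -0.0769i, |z|^2 = 0.2178
Iter 3: z = -0.3765 + 0.5368i, |z|^2 = 0.4299
Iter 4: z = -0.7289 + 0.0618i, |z|^2 = 0.5351
Iter 5: z = -0.0550 + 0.3759i, |z|^2 = 0.1443
Iter 6: z = -0.7208 + 0.4246i, |z|^2 = 0.6998
Iter 7: z = -0.2433 + -0.1461i, |z|^2 = 0.0805
Iter 8: z = -0.5447 + 0.5371i, |z|^2 = 0.5851
Iter 9: z = -0.5743 + -0.1191i, |z|^2 = 0.3440
Iter 10: z = -0.2668 + 0.6028i, |z|^2 = 0.4345
Iter 11: z = -0.8747 + 0.1443i, |z|^2 = 0.7858
Iter 12: z = 0.1617 + 0.2135i, |z|^2 = 0.0717
Iter 13: z = -0.6020 + 0.5350i, |z|^2 = 0.6486
Iter 14: z = -0.5064 + -0.1781i, |z|^2 = 0.2882
Iter 15: z = -0.3578 + 0.6464i, |z|^2 = 0.5459
Iter 16: z = -0.8724 + 0.0035i, |z|^2 = 0.7611
Iter 17: z = 0.1785 + 0.4600i, |z|^2 = 0.2435
Iter 18: z = -0.7622 + 0.6303i, |z|^2 = 0.9782
Iter 19: z = -0.3988 + -0.4948i, |z|^2 = 0.4038

Answer: 20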